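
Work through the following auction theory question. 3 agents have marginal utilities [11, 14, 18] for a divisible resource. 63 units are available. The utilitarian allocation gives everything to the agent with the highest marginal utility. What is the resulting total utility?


Step 1: The marginal utilities are [11, 14, 18]
Step 2: The highest marginal utility is 18
Step 3: All 63 units go to that agent
Step 4: Total utility = 18 * 63 = 1134

1134


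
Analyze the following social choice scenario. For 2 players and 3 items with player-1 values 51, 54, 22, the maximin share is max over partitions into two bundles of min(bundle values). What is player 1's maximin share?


Step 1: Item values = 51, 54, 22
Step 2: Enumerate all 2-bundle partitions and take the smaller bundle:
  Partition 1: {51} vs {54,22} -> bundles 51, 76; min = 51
  Partition 2: {54} vs {51,22} -> bundles 54, 73; min = 54
  Partition 3: {22} vs {51,54} -> bundles 22, 105; min = 22
Step 3: MMS = max(51, 54, 22) = 54

54


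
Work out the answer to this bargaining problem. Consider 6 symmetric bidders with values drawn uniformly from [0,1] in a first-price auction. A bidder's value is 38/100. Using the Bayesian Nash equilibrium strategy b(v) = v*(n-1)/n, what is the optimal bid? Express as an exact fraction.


Step 1: The symmetric BNE bidding function is b(v) = v * (n-1) / n
Step 2: Substitute v = 19/50 and n = 6
Step 3: b = 19/50 * 5/6
Step 4: b = 19/60

19/60


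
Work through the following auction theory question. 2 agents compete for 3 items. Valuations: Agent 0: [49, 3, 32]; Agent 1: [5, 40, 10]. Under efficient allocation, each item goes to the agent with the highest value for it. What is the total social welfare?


Step 1: For each item, find the maximum value among all agents.
Step 2: Item 0 -> Agent 0 (value 49)
Step 3: Item 1 -> Agent 1 (value 40)
Step 4: Item 2 -> Agent 0 (value 32)
Step 5: Total welfare = 49 + 40 + 32 = 121

121


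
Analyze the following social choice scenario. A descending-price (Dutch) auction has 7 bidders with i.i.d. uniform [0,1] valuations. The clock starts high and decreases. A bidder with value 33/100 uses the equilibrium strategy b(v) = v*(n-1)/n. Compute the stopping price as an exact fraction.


Step 1: Dutch auctions are strategically equivalent to first-price auctions
Step 2: The equilibrium bid is b(v) = v*(n-1)/n
Step 3: b = 33/100 * 6/7
Step 4: b = 99/350

99/350


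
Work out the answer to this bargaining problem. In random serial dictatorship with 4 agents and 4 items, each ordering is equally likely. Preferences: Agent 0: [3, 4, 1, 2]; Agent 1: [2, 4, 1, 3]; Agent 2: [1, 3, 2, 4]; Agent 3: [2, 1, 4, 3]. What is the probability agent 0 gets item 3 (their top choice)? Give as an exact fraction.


Step 1: Agent 0 wants item 3
Step 2: There are 24 possible orderings of agents
Step 3: In 23 orderings, agent 0 gets item 3
Step 4: Probability = 23/24

23/24


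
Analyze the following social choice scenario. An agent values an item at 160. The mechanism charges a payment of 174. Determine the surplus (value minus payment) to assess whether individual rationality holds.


Step 1: Surplus = value - payment = 160 - 174 = -14
Step 2: IR is violated (surplus < 0)

-14


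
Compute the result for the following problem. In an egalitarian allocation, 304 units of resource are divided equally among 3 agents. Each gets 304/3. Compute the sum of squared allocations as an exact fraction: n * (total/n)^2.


Step 1: Each agent's share = 304/3
Step 2: Square of each share = (304/3)^2 = 92416/9
Step 3: Sum of squares = 3 * 92416/9 = 92416/3

92416/3


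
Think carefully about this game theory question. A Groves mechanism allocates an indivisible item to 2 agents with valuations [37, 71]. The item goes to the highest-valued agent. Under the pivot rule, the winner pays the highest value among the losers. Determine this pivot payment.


Step 1: The efficient winner is agent 1 with value 71
Step 2: Other agents' values: [37]
Step 3: Pivot payment = max(others) = 37
Step 4: The winner pays 37

37


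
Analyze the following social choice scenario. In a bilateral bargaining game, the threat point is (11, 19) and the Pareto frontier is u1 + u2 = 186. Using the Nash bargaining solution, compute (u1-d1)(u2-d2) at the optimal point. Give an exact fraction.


Step 1: The Nash solution splits surplus symmetrically above the disagreement point
Step 2: u1 = (total + d1 - d2)/2 = (186 + 11 - 19)/2 = 89
Step 3: u2 = (total - d1 + d2)/2 = (186 - 11 + 19)/2 = 97
Step 4: Nash product = (89 - 11) * (97 - 19)
Step 5: = 78 * 78 = 6084

6084


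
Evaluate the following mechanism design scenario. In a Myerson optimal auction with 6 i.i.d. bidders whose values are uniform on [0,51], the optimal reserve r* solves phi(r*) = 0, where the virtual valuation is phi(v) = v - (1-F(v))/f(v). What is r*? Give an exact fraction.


Step 1: For U[0,51], F(v) = v/51 and f(v) = 1/51
Step 2: phi(v) = v - (1 - v/51)/(1/51) = v - (51 - v) = 2v - 51
Step 3: Set phi(r*) = 0: 2r* - 51 = 0
Step 4: r* = 51/2 (the number of bidders n = 6 does not enter)

51/2


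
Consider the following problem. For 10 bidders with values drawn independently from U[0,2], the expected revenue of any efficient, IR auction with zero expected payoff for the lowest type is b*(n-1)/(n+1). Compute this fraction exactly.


Step 1: By Revenue Equivalence, expected revenue = b*(n-1)/(n+1)
Step 2: Substituting n = 10, b = 2
Step 3: Revenue = 2*(10-1)/(10+1) = 2*9/11
Step 4: Revenue = 18/11

18/11


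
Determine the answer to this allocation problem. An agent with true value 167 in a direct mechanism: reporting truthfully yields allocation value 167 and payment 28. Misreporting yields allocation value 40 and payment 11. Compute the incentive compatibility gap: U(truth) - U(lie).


Step 1: U(truth) = value - payment = 167 - 28 = 139
Step 2: U(lie) = allocation - payment = 40 - 11 = 29
Step 3: IC gap = 139 - 29 = 110

110


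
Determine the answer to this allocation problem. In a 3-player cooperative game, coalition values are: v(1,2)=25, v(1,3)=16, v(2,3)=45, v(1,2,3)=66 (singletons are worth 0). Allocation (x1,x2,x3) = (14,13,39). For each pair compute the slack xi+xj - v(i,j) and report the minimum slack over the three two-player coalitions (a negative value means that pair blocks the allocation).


Step 1: Slack for coalition (1,2): x1+x2 - v12 = 27 - 25 = 2
Step 2: Slack for coalition (1,3): x1+x3 - v13 = 53 - 16 = 37
Step 3: Slack for coalition (2,3): x2+x3 - v23 = 52 - 45 = 7
Step 4: Minimum slack = min(2, 37, 7) = 2, attained by (1,2); no pair can gain by deviating, so the allocation is in the core

2


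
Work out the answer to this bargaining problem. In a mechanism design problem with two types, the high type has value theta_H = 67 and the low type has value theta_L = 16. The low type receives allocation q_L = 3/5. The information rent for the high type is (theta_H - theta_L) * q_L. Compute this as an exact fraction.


Step 1: theta_H - theta_L = 67 - 16 = 51
Step 2: Information rent = (theta_H - theta_L) * q_L
Step 3: = 51 * 3/5
Step 4: = 153/5

153/5


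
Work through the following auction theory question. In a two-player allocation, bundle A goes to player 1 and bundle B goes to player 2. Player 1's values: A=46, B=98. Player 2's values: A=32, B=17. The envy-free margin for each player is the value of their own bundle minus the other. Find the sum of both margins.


Step 1: Player 1's margin = v1(A) - v1(B) = 46 - 98 = -52
Step 2: Player 2's margin = v2(B) - v2(A) = 17 - 32 = -15
Step 3: Total margin = -52 + -15 = -67

-67


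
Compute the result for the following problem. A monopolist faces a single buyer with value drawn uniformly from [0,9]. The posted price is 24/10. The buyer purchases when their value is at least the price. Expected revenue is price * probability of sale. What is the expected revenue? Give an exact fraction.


Step 1: Posted price r = 12/5, value support [0,9]
Step 2: P(v >= r) = (9 - 12/5)/9 = 11/15
Step 3: Expected revenue = r * P(v >= r) = 12/5 * 11/15
Step 4: Revenue = 44/25

44/25


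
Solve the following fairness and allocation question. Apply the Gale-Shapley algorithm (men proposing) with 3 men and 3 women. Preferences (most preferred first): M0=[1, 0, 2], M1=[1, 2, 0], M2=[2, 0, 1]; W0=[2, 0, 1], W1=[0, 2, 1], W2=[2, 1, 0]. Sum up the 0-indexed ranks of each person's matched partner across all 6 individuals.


Step 1: Run Gale-Shapley (men propose, women hold best offer):
  M0 proposes to W1; she accepts
  M1 proposes to W1; rejected
  M1 proposes to W2; she accepts
  M2 proposes to W2; she switches from M1
  M1 proposes to W0; she accepts
Step 2: Final matching: W0-M1, W1-M0, W2-M2
Step 3: 0-indexed ranks (man's rank of his match, then woman's): 2 + 2 + 0 + 0 + 0 + 0
Step 4: Total rank sum = 4

4


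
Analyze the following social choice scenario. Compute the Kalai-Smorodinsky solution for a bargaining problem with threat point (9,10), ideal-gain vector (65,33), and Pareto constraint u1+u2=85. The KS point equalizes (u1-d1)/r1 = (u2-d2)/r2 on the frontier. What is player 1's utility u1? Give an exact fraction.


Step 1: At the KS point, (u1-d1)/r1 = (u2-d2)/r2 = t and u1+u2 = 85
Step 2: u1 = d1 + r1*t and u2 = d2 + r2*t, so (d1 + r1*t) + (d2 + r2*t) = 85
Step 3: t = (85 - 9 - 10)/(65 + 33) = 66/98 = 33/49
Step 4: u1 = d1 + r1*t = 9 + 65 * 33/49 = 2586/49
Step 5: (Check: u2 = d2 + r2*t = 1579/49; u1+u2 = 2586/49 + 1579/49 = 85, on the frontier.)

2586/49


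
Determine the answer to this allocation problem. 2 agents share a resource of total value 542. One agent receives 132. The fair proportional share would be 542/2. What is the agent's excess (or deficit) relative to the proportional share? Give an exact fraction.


Step 1: Proportional share = 542/2 = 271
Step 2: Agent's actual allocation = 132
Step 3: Excess = 132 - 271 = -139

-139


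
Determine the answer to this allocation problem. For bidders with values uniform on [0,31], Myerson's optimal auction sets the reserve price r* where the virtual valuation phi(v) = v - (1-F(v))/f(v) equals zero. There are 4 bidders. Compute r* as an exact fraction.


Step 1: For U[0,31], F(v) = v/31 and f(v) = 1/31
Step 2: phi(v) = v - (1 - v/31)/(1/31) = v - (31 - v) = 2v - 31
Step 3: Set phi(r*) = 0: 2r* - 31 = 0
Step 4: r* = 31/2 (the number of bidders n = 4 does not enter)

31/2


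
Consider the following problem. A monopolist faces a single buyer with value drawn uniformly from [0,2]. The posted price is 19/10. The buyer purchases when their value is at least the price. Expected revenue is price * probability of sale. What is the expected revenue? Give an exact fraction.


Step 1: Posted price r = 19/10, value support [0,2]
Step 2: P(v >= r) = (2 - 19/10)/2 = 1/20
Step 3: Expected revenue = r * P(v >= r) = 19/10 * 1/20
Step 4: Revenue = 19/200

19/200


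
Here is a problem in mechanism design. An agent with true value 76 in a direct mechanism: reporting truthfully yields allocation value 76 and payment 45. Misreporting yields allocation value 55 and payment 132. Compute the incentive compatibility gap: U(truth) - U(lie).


Step 1: U(truth) = value - payment = 76 - 45 = 31
Step 2: U(lie) = allocation - payment = 55 - 132 = -77
Step 3: IC gap = 31 - (-77) = 108

108


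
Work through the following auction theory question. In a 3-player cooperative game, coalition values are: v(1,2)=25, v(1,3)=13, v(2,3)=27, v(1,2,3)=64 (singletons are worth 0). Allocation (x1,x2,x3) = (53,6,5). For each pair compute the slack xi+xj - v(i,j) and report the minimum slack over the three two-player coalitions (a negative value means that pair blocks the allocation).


Step 1: Slack for coalition (1,2): x1+x2 - v12 = 59 - 25 = 34
Step 2: Slack for coalition (1,3): x1+x3 - v13 = 58 - 13 = 45
Step 3: Slack for coalition (2,3): x2+x3 - v23 = 11 - 27 = -16
Step 4: Minimum slack = min(34, 45, -16) = -16, attained by (2,3); coalition (2,3) can block (slack < 0), so the allocation is not in the core

-16


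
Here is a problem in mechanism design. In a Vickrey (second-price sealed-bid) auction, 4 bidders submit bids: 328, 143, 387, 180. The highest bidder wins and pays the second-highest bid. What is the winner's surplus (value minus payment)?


Step 1: Sort bids in descending order: 387, 328, 180, 143
Step 2: The winning bid is the highest: 387
Step 3: The payment equals the second-highest bid: 328
Step 4: Surplus = winner's bid - payment = 387 - 328 = 59

59


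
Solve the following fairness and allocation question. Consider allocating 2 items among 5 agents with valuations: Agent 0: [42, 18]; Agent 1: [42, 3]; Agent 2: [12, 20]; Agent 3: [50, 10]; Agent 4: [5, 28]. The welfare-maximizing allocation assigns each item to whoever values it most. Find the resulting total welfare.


Step 1: For each item, find the maximum value among all agents.
Step 2: Item 0 -> Agent 3 (value 50)
Step 3: Item 1 -> Agent 4 (value 28)
Step 4: Total welfare = 50 + 28 = 78

78


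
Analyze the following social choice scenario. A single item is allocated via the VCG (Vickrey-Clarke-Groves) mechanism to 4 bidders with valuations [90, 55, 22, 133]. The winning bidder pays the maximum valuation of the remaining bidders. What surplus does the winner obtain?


Step 1: The winner is the agent with the highest value: agent 3 with value 133
Step 2: Values of other agents: [90, 55, 22]
Step 3: VCG payment = max of others' values = 90
Step 4: Surplus = 133 - 90 = 43

43


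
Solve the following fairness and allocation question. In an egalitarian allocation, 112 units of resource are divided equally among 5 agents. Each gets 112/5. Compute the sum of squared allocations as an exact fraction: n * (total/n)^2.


Step 1: Each agent's share = 112/5
Step 2: Square of each share = (112/5)^2 = 12544/25
Step 3: Sum of squares = 5 * 12544/25 = 12544/5

12544/5


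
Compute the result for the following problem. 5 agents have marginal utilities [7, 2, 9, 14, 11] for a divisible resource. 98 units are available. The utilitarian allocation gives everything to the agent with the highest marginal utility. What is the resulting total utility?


Step 1: The marginal utilities are [7, 2, 9, 14, 11]
Step 2: The highest marginal utility is 14
Step 3: All 98 units go to that agent
Step 4: Total utility = 14 * 98 = 1372

1372


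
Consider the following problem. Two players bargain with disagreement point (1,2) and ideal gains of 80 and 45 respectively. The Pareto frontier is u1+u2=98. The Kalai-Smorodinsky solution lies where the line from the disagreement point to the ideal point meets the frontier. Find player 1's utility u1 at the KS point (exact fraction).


Step 1: At the KS point, (u1-d1)/r1 = (u2-d2)/r2 = t and u1+u2 = 98
Step 2: u1 = d1 + r1*t and u2 = d2 + r2*t, so (d1 + r1*t) + (d2 + r2*t) = 98
Step 3: t = (98 - 1 - 2)/(80 + 45) = 95/125 = 19/25
Step 4: u1 = d1 + r1*t = 1 + 80 * 19/25 = 309/5
Step 5: (Check: u2 = d2 + r2*t = 181/5; u1+u2 = 309/5 + 181/5 = 98, on the frontier.)

309/5


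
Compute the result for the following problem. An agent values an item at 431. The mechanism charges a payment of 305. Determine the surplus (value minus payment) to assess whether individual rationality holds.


Step 1: Surplus = value - payment = 431 - 305 = 126
Step 2: IR is satisfied (surplus >= 0)

126


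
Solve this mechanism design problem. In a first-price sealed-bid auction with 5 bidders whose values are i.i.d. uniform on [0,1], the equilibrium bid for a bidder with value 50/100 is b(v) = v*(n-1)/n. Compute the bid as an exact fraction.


Step 1: The symmetric BNE bidding function is b(v) = v * (n-1) / n
Step 2: Substitute v = 1/2 and n = 5
Step 3: b = 1/2 * 4/5
Step 4: b = 2/5

2/5


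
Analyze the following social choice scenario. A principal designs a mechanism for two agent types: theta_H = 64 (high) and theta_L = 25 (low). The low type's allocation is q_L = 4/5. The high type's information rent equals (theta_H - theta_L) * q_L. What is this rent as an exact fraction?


Step 1: theta_H - theta_L = 64 - 25 = 39
Step 2: Information rent = (theta_H - theta_L) * q_L
Step 3: = 39 * 4/5
Step 4: = 156/5

156/5


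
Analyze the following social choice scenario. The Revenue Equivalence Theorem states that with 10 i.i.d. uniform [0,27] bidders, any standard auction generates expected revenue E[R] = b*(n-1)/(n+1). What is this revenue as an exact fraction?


Step 1: By Revenue Equivalence, expected revenue = b*(n-1)/(n+1)
Step 2: Substituting n = 10, b = 27
Step 3: Revenue = 27*(10-1)/(10+1) = 27*9/11
Step 4: Revenue = 243/11

243/11


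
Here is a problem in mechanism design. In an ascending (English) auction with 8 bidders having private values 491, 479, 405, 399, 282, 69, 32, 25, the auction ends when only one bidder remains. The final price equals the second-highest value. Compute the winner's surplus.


Step 1: Identify the highest value: 491
Step 2: Identify the second-highest value: 479
Step 3: The final price = second-highest value = 479
Step 4: Surplus = 491 - 479 = 12

12


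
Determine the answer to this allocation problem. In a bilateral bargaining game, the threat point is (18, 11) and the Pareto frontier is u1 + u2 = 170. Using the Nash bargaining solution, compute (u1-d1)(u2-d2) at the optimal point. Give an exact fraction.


Step 1: The Nash solution splits surplus symmetrically above the disagreement point
Step 2: u1 = (total + d1 - d2)/2 = (170 + 18 - 11)/2 = 177/2
Step 3: u2 = (total - d1 + d2)/2 = (170 - 18 + 11)/2 = 163/2
Step 4: Nash product = (177/2 - 18) * (163/2 - 11)
Step 5: = 141/2 * 141/2 = 19881/4

19881/4


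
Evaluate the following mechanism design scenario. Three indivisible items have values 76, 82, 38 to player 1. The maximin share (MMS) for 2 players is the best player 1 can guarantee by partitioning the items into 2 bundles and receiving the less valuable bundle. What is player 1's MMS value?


Step 1: Item values = 76, 82, 38
Step 2: Enumerate all 2-bundle partitions and take the smaller bundle:
  Partition 1: {76} vs {82,38} -> bundles 76, 120; min = 76
  Partition 2: {82} vs {76,38} -> bundles 82, 114; min = 82
  Partition 3: {38} vs {76,82} -> bundles 38, 158; min = 38
Step 3: MMS = max(76, 82, 38) = 82

82


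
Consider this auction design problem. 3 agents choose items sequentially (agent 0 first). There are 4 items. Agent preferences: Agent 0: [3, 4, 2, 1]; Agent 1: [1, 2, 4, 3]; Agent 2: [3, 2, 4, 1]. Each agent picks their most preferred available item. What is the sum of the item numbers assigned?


Step 1: Agent 0 picks item 3
Step 2: Agent 1 picks item 1
Step 3: Agent 2 picks item 2
Step 4: Sum = 3 + 1 + 2 = 6

6


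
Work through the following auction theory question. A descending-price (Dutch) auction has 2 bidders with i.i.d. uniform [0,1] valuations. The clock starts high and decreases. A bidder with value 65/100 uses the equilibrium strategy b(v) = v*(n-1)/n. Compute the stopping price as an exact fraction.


Step 1: Dutch auctions are strategically equivalent to first-price auctions
Step 2: The equilibrium bid is b(v) = v*(n-1)/n
Step 3: b = 13/20 * 1/2
Step 4: b = 13/40

13/40


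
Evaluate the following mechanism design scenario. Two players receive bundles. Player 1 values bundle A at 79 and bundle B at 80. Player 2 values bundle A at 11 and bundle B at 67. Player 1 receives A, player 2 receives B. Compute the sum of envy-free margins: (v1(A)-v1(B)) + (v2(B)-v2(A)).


Step 1: Player 1's margin = v1(A) - v1(B) = 79 - 80 = -1
Step 2: Player 2's margin = v2(B) - v2(A) = 67 - 11 = 56
Step 3: Total margin = -1 + 56 = 55

55


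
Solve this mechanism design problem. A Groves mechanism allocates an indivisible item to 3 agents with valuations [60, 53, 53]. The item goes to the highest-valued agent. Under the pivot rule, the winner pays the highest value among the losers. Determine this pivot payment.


Step 1: The efficient winner is agent 0 with value 60
Step 2: Other agents' values: [53, 53]
Step 3: Pivot payment = max(others) = 53
Step 4: The winner pays 53

53


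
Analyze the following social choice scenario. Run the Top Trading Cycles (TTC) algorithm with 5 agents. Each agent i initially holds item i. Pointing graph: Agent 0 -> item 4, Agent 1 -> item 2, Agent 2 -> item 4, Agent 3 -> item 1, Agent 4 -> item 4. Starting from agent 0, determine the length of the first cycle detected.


Step 1: Trace the pointer graph from agent 0: 0 -> 4 -> 4
Step 2: A cycle is detected when we revisit agent 4
Step 3: The cycle is: 4 -> 4
Step 4: Cycle length = 1

1


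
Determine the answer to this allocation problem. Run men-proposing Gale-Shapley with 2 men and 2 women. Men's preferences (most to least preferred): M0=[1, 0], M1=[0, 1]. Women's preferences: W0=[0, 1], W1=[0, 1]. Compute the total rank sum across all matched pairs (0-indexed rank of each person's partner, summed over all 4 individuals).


Step 1: Run Gale-Shapley (men propose, women hold best offer):
  M0 proposes to W1; she accepts
  M1 proposes to W0; she accepts
Step 2: Final matching: W0-M1, W1-M0
Step 3: 0-indexed ranks (man's rank of his match, then woman's): 0 + 1 + 0 + 0
Step 4: Total rank sum = 1

1


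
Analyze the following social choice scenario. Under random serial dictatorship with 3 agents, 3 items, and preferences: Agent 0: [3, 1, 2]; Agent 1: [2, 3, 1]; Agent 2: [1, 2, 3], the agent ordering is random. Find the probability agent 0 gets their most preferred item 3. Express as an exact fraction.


Step 1: Agent 0 wants item 3
Step 2: There are 6 possible orderings of agents
Step 3: In 6 orderings, agent 0 gets item 3
Step 4: Probability = 6/6 = 1

1


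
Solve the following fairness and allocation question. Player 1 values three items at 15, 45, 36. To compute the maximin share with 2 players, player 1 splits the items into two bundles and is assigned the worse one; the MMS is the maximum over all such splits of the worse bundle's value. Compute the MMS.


Step 1: Item values = 15, 45, 36
Step 2: Enumerate all 2-bundle partitions and take the smaller bundle:
  Partition 1: {15} vs {45,36} -> bundles 15, 81; min = 15
  Partition 2: {45} vs {15,36} -> bundles 45, 51; min = 45
  Partition 3: {36} vs {15,45} -> bundles 36, 60; min = 36
Step 3: MMS = max(15, 45, 36) = 45

45


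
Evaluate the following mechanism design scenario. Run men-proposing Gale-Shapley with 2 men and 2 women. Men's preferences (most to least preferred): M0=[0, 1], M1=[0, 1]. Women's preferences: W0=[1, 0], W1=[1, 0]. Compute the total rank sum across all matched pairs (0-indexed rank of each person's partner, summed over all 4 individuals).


Step 1: Run Gale-Shapley (men propose, women hold best offer):
  M0 proposes to W0; she accepts
  M1 proposes to W0; she switches from M0
  M0 proposes to W1; she accepts
Step 2: Final matching: W0-M1, W1-M0
Step 3: 0-indexed ranks (man's rank of his match, then woman's): 0 + 0 + 1 + 1
Step 4: Total rank sum = 2

2


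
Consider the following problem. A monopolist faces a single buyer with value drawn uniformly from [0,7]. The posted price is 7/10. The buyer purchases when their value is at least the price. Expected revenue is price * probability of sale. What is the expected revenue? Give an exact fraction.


Step 1: Posted price r = 7/10, value support [0,7]
Step 2: P(v >= r) = (7 - 7/10)/7 = 9/10
Step 3: Expected revenue = r * P(v >= r) = 7/10 * 9/10
Step 4: Revenue = 63/100

63/100


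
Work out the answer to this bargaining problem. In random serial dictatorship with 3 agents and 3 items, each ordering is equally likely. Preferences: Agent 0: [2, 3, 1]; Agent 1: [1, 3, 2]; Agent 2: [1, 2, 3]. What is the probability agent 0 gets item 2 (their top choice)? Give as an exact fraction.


Step 1: Agent 0 wants item 2
Step 2: There are 6 possible orderings of agents
Step 3: In 5 orderings, agent 0 gets item 2
Step 4: Probability = 5/6

5/6


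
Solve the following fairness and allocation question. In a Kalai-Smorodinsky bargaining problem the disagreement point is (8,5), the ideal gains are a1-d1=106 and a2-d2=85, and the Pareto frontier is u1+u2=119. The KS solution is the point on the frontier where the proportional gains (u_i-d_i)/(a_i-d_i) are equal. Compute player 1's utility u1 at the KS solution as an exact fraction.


Step 1: At the KS point, (u1-d1)/r1 = (u2-d2)/r2 = t and u1+u2 = 119
Step 2: u1 = d1 + r1*t and u2 = d2 + r2*t, so (d1 + r1*t) + (d2 + r2*t) = 119
Step 3: t = (119 - 8 - 5)/(106 + 85) = 106/191
Step 4: u1 = d1 + r1*t = 8 + 106 * 106/191 = 12764/191
Step 5: (Check: u2 = d2 + r2*t = 9965/191; u1+u2 = 12764/191 + 9965/191 = 119, on the frontier.)

12764/191


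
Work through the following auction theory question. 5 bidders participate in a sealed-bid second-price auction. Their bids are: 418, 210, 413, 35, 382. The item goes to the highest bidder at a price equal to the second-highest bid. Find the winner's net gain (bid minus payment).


Step 1: Sort bids in descending order: 418, 413, 382, 210, 35
Step 2: The winning bid is the highest: 418
Step 3: The payment equals the second-highest bid: 413
Step 4: Surplus = winner's bid - payment = 418 - 413 = 5

5


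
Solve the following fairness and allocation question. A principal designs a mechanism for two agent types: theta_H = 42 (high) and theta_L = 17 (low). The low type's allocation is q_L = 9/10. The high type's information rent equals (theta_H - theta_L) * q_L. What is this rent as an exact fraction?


Step 1: theta_H - theta_L = 42 - 17 = 25
Step 2: Information rent = (theta_H - theta_L) * q_L
Step 3: = 25 * 9/10
Step 4: = 45/2

45/2


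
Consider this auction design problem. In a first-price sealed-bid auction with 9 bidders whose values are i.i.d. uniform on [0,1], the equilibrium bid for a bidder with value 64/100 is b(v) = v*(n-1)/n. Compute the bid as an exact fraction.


Step 1: The symmetric BNE bidding function is b(v) = v * (n-1) / n
Step 2: Substitute v = 16/25 and n = 9
Step 3: b = 16/25 * 8/9
Step 4: b = 128/225

128/225


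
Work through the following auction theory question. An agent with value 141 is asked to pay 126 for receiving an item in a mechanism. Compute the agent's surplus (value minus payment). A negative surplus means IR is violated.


Step 1: Surplus = value - payment = 141 - 126 = 15
Step 2: IR is satisfied (surplus >= 0)

15


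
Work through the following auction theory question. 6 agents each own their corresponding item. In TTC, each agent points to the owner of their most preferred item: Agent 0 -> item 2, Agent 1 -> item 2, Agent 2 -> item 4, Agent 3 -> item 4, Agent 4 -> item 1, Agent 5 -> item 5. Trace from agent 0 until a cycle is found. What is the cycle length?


Step 1: Trace the pointer graph from agent 0: 0 -> 2 -> 4 -> 1 -> 2
Step 2: A cycle is detected when we revisit agent 2
Step 3: The cycle is: 2 -> 4 -> 1 -> 2
Step 4: Cycle length = 3

3


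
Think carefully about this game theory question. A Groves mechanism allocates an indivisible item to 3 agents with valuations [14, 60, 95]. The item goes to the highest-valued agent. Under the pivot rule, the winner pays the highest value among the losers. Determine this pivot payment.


Step 1: The efficient winner is agent 2 with value 95
Step 2: Other agents' values: [14, 60]
Step 3: Pivot payment = max(others) = 60
Step 4: The winner pays 60

60


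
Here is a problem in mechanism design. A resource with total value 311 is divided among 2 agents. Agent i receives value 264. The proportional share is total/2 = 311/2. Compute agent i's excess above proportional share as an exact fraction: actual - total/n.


Step 1: Proportional share = 311/2
Step 2: Agent's actual allocation = 264
Step 3: Excess = 264 - 311/2 = 217/2

217/2


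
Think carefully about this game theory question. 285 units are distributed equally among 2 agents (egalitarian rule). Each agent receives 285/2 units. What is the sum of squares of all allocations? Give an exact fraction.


Step 1: Each agent's share = 285/2
Step 2: Square of each share = (285/2)^2 = 81225/4
Step 3: Sum of squares = 2 * 81225/4 = 81225/2

81225/2


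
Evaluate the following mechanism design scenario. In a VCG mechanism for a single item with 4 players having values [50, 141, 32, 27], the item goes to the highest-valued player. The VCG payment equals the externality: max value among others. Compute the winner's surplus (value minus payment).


Step 1: The winner is the agent with the highest value: agent 1 with value 141
Step 2: Values of other agents: [50, 32, 27]
Step 3: VCG payment = max of others' values = 50
Step 4: Surplus = 141 - 50 = 91

91


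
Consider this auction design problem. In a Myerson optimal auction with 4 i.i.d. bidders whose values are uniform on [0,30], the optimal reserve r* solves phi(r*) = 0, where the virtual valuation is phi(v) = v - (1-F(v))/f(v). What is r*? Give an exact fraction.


Step 1: For U[0,30], F(v) = v/30 and f(v) = 1/30
Step 2: phi(v) = v - (1 - v/30)/(1/30) = v - (30 - v) = 2v - 30
Step 3: Set phi(r*) = 0: 2r* - 30 = 0
Step 4: r* = 30/2 = 15 (the number of bidders n = 4 does not enter)

15


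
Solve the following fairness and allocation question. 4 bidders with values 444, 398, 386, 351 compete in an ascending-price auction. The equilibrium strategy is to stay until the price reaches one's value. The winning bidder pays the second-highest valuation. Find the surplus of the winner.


Step 1: Identify the highest value: 444
Step 2: Identify the second-highest value: 398
Step 3: The final price = second-highest value = 398
Step 4: Surplus = 444 - 398 = 46

46


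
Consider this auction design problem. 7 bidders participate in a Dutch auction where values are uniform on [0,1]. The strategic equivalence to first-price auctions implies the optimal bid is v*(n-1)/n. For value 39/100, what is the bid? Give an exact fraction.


Step 1: Dutch auctions are strategically equivalent to first-price auctions
Step 2: The equilibrium bid is b(v) = v*(n-1)/n
Step 3: b = 39/100 * 6/7
Step 4: b = 117/350

117/350


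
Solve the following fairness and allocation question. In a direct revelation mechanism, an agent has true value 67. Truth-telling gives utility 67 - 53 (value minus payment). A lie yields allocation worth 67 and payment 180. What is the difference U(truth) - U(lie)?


Step 1: U(truth) = value - payment = 67 - 53 = 14
Step 2: U(lie) = allocation - payment = 67 - 180 = -113
Step 3: IC gap = 14 - (-113) = 127

127


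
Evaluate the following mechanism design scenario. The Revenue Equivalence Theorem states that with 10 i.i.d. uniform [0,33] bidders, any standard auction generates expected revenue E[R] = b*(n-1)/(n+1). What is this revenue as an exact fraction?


Step 1: By Revenue Equivalence, expected revenue = b*(n-1)/(n+1)
Step 2: Substituting n = 10, b = 33
Step 3: Revenue = 33*(10-1)/(10+1) = 33*9/11
Step 4: Revenue = 297/11 = 27

27


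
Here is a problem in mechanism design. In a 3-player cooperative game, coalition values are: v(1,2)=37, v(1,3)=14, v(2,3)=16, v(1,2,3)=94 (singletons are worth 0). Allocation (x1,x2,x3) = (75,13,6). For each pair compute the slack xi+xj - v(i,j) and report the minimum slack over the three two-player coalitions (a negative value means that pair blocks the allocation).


Step 1: Slack for coalition (1,2): x1+x2 - v12 = 88 - 37 = 51
Step 2: Slack for coalition (1,3): x1+x3 - v13 = 81 - 14 = 67
Step 3: Slack for coalition (2,3): x2+x3 - v23 = 19 - 16 = 3
Step 4: Minimum slack = min(51, 67, 3) = 3, attained by (2,3); no pair can gain by deviating, so the allocation is in the core

3


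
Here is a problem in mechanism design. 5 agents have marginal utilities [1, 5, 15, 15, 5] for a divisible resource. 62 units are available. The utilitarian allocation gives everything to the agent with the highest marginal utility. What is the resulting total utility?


Step 1: The marginal utilities are [1, 5, 15, 15, 5]
Step 2: The highest marginal utility is 15
Step 3: All 62 units go to that agent
Step 4: Total utility = 15 * 62 = 930

930


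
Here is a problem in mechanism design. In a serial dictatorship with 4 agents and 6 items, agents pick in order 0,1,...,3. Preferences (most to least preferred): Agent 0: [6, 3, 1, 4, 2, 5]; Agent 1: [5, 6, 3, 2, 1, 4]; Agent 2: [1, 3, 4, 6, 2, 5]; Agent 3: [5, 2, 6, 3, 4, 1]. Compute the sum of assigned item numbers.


Step 1: Agent 0 picks item 6
Step 2: Agent 1 picks item 5
Step 3: Agent 2 picks item 1
Step 4: Agent 3 picks item 2
Step 5: Sum = 6 + 5 + 1 + 2 = 14

14


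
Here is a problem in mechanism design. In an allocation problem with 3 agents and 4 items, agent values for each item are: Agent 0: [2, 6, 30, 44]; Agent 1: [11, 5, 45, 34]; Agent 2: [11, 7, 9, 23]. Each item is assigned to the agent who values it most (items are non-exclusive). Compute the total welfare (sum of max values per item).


Step 1: For each item, find the maximum value among all agents.
Step 2: Item 0 -> Agent 1 (value 11)
Step 3: Item 1 -> Agent 2 (value 7)
Step 4: Item 2 -> Agent 1 (value 45)
Step 5: Item 3 -> Agent 0 (value 44)
Step 6: Total welfare = 11 + 7 + 45 + 44 = 107

107


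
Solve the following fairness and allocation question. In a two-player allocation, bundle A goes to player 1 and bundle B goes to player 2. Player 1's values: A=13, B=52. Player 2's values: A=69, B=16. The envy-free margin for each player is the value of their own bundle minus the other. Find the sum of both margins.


Step 1: Player 1's margin = v1(A) - v1(B) = 13 - 52 = -39
Step 2: Player 2's margin = v2(B) - v2(A) = 16 - 69 = -53
Step 3: Total margin = -39 + -53 = -92

-92


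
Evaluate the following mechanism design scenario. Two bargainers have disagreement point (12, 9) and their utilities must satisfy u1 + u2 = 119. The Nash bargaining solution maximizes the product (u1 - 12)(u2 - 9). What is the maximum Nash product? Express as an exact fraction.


Step 1: The Nash solution splits surplus symmetrically above the disagreement point
Step 2: u1 = (total + d1 - d2)/2 = (119 + 12 - 9)/2 = 61
Step 3: u2 = (total - d1 + d2)/2 = (119 - 12 + 9)/2 = 58
Step 4: Nash product = (61 - 12) * (58 - 9)
Step 5: = 49 * 49 = 2401

2401


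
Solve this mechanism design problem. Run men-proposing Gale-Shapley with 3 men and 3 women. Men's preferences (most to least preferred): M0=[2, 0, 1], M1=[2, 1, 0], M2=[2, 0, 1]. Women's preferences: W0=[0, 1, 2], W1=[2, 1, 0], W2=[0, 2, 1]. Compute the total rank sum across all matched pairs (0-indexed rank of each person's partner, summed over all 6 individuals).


Step 1: Run Gale-Shapley (men propose, women hold best offer):
  M0 proposes to W2; she accepts
  M1 proposes to W2; rejected
  M1 proposes to W1; she accepts
  M2 proposes to W2; rejected
  M2 proposes to W0; she accepts
Step 2: Final matching: W0-M2, W1-M1, W2-M0
Step 3: 0-indexed ranks (man's rank of his match, then woman's): 1 + 2 + 1 + 1 + 0 + 0
Step 4: Total rank sum = 5

5


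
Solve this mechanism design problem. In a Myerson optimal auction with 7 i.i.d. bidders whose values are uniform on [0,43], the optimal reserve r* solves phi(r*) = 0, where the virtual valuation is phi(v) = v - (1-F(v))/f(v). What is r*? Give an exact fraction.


Step 1: For U[0,43], F(v) = v/43 and f(v) = 1/43
Step 2: phi(v) = v - (1 - v/43)/(1/43) = v - (43 - v) = 2v - 43
Step 3: Set phi(r*) = 0: 2r* - 43 = 0
Step 4: r* = 43/2 (the number of bidders n = 7 does not enter)

43/2


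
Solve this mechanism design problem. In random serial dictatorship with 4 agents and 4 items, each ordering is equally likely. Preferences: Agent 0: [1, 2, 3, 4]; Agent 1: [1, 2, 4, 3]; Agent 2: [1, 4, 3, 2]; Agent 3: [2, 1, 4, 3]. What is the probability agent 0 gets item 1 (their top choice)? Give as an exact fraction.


Step 1: Agent 0 wants item 1
Step 2: There are 24 possible orderings of agents
Step 3: In 8 orderings, agent 0 gets item 1
Step 4: Probability = 8/24 = 1/3

1/3


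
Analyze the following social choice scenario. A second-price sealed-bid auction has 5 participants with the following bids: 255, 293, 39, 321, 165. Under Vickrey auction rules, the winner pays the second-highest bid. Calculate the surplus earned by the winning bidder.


Step 1: Sort bids in descending order: 321, 293, 255, 165, 39
Step 2: The winning bid is the highest: 321
Step 3: The payment equals the second-highest bid: 293
Step 4: Surplus = winner's bid - payment = 321 - 293 = 28

28


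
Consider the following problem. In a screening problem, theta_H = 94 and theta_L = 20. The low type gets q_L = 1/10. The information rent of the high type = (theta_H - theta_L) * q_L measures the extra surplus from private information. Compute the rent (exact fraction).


Step 1: theta_H - theta_L = 94 - 20 = 74
Step 2: Information rent = (theta_H - theta_L) * q_L
Step 3: = 74 * 1/10
Step 4: = 37/5

37/5


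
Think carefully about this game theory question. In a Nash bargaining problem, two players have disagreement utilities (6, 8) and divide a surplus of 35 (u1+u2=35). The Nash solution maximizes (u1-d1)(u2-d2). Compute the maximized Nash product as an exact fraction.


Step 1: The Nash solution splits surplus symmetrically above the disagreement point
Step 2: u1 = (total + d1 - d2)/2 = (35 + 6 - 8)/2 = 33/2
Step 3: u2 = (total - d1 + d2)/2 = (35 - 6 + 8)/2 = 37/2
Step 4: Nash product = (33/2 - 6) * (37/2 - 8)
Step 5: = 21/2 * 21/2 = 441/4

441/4


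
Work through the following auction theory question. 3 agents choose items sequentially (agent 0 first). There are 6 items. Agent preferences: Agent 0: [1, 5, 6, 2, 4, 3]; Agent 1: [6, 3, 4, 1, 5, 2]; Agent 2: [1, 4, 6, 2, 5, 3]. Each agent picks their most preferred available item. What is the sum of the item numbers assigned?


Step 1: Agent 0 picks item 1
Step 2: Agent 1 picks item 6
Step 3: Agent 2 picks item 4
Step 4: Sum = 1 + 6 + 4 = 11

11


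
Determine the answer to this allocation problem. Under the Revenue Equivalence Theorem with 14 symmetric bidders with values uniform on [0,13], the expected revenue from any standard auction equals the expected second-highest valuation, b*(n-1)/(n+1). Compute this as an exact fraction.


Step 1: By Revenue Equivalence, expected revenue = b*(n-1)/(n+1)
Step 2: Substituting n = 14, b = 13
Step 3: Revenue = 13*(14-1)/(14+1) = 13*13/15
Step 4: Revenue = 169/15

169/15


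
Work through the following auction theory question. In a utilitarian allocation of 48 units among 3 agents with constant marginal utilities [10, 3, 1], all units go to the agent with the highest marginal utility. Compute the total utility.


Step 1: The marginal utilities are [10, 3, 1]
Step 2: The highest marginal utility is 10
Step 3: All 48 units go to that agent
Step 4: Total utility = 10 * 48 = 480

480


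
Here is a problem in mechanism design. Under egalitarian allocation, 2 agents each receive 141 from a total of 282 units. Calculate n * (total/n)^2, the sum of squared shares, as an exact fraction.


Step 1: Each agent's share = 282/2 = 141
Step 2: Square of each share = (141)^2 = 19881
Step 3: Sum of squares = 2 * 19881 = 39762

39762


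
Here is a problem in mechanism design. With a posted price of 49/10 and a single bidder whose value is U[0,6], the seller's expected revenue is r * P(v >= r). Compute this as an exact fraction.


Step 1: Posted price r = 49/10, value support [0,6]
Step 2: P(v >= r) = (6 - 49/10)/6 = 11/60
Step 3: Expected revenue = r * P(v >= r) = 49/10 * 11/60
Step 4: Revenue = 539/600

539/600


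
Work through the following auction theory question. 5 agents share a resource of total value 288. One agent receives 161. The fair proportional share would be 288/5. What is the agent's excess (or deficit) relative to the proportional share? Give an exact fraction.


Step 1: Proportional share = 288/5
Step 2: Agent's actual allocation = 161
Step 3: Excess = 161 - 288/5 = 517/5

517/5


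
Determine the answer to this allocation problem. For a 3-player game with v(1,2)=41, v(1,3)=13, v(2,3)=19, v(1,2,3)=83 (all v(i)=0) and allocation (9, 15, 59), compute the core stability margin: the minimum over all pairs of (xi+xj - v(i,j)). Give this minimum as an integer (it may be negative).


Step 1: Slack for coalition (1,2): x1+x2 - v12 = 24 - 41 = -17
Step 2: Slack for coalition (1,3): x1+x3 - v13 = 68 - 13 = 55
Step 3: Slack for coalition (2,3): x2+x3 - v23 = 74 - 19 = 55
Step 4: Minimum slack = min(-17, 55, 55) = -17, attained by (1,2); coalition (1,2) can block (slack < 0), so the allocation is not in the core

-17
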